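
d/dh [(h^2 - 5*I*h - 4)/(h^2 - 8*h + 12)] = (h^2*(-8 + 5*I) + 32*h - 32 - 60*I)/(h^4 - 16*h^3 + 88*h^2 - 192*h + 144)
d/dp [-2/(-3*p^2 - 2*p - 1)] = 4*(-3*p - 1)/(3*p^2 + 2*p + 1)^2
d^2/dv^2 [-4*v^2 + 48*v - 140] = -8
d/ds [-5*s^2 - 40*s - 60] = -10*s - 40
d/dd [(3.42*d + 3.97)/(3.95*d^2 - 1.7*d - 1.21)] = (-13.509*d^2 - 31.363*d + 2.6108)/(15.6025*d^4 - 13.43*d^3 - 6.669*d^2 + 4.114*d + 1.4641)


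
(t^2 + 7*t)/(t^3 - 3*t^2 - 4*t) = (t + 7)/(t^2 - 3*t - 4)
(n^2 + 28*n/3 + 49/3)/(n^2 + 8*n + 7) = (n + 7/3)/(n + 1)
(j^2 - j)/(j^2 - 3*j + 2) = j/(j - 2)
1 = 1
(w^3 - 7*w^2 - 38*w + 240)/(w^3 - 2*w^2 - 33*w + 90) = (w - 8)/(w - 3)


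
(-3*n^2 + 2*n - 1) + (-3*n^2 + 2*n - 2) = -6*n^2 + 4*n - 3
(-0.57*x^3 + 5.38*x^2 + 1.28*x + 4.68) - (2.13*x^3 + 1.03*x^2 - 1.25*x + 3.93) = -2.7*x^3 + 4.35*x^2 + 2.53*x + 0.75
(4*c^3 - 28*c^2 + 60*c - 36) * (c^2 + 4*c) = 4*c^5 - 12*c^4 - 52*c^3 + 204*c^2 - 144*c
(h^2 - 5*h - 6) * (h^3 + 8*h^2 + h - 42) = h^5 + 3*h^4 - 45*h^3 - 95*h^2 + 204*h + 252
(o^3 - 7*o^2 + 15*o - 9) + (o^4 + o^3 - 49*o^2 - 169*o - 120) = o^4 + 2*o^3 - 56*o^2 - 154*o - 129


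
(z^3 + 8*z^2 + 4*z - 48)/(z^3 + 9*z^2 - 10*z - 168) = (z^2 + 2*z - 8)/(z^2 + 3*z - 28)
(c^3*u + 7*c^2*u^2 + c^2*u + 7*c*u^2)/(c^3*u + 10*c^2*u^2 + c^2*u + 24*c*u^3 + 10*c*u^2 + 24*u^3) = c*(c + 7*u)/(c^2 + 10*c*u + 24*u^2)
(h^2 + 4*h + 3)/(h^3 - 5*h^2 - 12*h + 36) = (h + 1)/(h^2 - 8*h + 12)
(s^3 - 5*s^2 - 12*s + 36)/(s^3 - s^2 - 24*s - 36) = (s - 2)/(s + 2)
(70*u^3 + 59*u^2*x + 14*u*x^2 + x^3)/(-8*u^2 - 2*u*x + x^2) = (35*u^2 + 12*u*x + x^2)/(-4*u + x)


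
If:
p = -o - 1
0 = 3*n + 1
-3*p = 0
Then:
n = -1/3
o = -1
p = 0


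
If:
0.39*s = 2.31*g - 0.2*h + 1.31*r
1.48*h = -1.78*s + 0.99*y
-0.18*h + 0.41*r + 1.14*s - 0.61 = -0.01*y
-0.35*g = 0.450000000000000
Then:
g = -1.29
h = 0.610180001235*y + 0.27387151884404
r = 0.107697136858572*y + 2.24119547990038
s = 0.0488391000967417*y - 0.22771339769055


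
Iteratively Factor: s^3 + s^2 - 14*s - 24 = (s - 4)*(s^2 + 5*s + 6) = (s - 4)*(s + 3)*(s + 2)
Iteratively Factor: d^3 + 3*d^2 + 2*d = (d + 2)*(d^2 + d) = (d + 1)*(d + 2)*(d)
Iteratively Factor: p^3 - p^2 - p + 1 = (p + 1)*(p^2 - 2*p + 1) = (p - 1)*(p + 1)*(p - 1)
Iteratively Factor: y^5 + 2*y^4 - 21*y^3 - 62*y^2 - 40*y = (y + 1)*(y^4 + y^3 - 22*y^2 - 40*y) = (y + 1)*(y + 4)*(y^3 - 3*y^2 - 10*y) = (y - 5)*(y + 1)*(y + 4)*(y^2 + 2*y) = (y - 5)*(y + 1)*(y + 2)*(y + 4)*(y)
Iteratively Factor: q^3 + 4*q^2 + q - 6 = (q + 2)*(q^2 + 2*q - 3) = (q + 2)*(q + 3)*(q - 1)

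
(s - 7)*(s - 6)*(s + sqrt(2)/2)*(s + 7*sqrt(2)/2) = s^4 - 13*s^3 + 4*sqrt(2)*s^3 - 52*sqrt(2)*s^2 + 91*s^2/2 - 91*s/2 + 168*sqrt(2)*s + 147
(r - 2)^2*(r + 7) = r^3 + 3*r^2 - 24*r + 28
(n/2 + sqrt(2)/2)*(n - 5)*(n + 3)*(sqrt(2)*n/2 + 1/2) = sqrt(2)*n^4/4 - sqrt(2)*n^3/2 + 3*n^3/4 - 7*sqrt(2)*n^2/2 - 3*n^2/2 - 45*n/4 - sqrt(2)*n/2 - 15*sqrt(2)/4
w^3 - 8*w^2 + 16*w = w*(w - 4)^2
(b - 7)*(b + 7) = b^2 - 49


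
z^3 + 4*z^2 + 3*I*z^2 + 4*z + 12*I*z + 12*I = (z + 2)^2*(z + 3*I)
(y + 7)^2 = y^2 + 14*y + 49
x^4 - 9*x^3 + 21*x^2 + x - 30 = (x - 5)*(x - 3)*(x - 2)*(x + 1)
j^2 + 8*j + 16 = (j + 4)^2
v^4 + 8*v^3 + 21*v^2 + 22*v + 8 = (v + 1)^2*(v + 2)*(v + 4)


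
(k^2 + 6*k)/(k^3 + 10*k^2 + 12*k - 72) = k/(k^2 + 4*k - 12)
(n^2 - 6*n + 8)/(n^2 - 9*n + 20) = (n - 2)/(n - 5)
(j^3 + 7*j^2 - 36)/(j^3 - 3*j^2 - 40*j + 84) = (j + 3)/(j - 7)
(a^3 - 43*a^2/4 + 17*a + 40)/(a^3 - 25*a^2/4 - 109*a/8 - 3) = 2*(4*a^2 - 11*a - 20)/(8*a^2 + 14*a + 3)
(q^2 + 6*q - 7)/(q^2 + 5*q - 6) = (q + 7)/(q + 6)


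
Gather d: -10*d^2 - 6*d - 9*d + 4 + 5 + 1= -10*d^2 - 15*d + 10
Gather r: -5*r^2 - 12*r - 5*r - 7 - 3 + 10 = -5*r^2 - 17*r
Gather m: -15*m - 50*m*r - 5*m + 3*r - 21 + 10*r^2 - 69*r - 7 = m*(-50*r - 20) + 10*r^2 - 66*r - 28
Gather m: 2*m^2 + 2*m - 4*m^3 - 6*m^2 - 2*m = -4*m^3 - 4*m^2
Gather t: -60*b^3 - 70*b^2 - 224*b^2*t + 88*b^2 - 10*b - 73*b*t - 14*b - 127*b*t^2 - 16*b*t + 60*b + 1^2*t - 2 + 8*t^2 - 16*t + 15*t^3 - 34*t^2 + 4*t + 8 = -60*b^3 + 18*b^2 + 36*b + 15*t^3 + t^2*(-127*b - 26) + t*(-224*b^2 - 89*b - 11) + 6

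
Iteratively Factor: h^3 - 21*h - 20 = (h - 5)*(h^2 + 5*h + 4) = (h - 5)*(h + 1)*(h + 4)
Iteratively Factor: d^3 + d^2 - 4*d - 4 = (d + 2)*(d^2 - d - 2) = (d + 1)*(d + 2)*(d - 2)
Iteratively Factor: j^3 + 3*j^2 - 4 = (j - 1)*(j^2 + 4*j + 4) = (j - 1)*(j + 2)*(j + 2)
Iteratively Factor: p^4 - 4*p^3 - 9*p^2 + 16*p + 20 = (p + 2)*(p^3 - 6*p^2 + 3*p + 10) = (p - 2)*(p + 2)*(p^2 - 4*p - 5) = (p - 5)*(p - 2)*(p + 2)*(p + 1)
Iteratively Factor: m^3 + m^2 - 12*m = (m - 3)*(m^2 + 4*m) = m*(m - 3)*(m + 4)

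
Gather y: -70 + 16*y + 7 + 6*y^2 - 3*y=6*y^2 + 13*y - 63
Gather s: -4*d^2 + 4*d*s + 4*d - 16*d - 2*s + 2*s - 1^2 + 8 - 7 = -4*d^2 + 4*d*s - 12*d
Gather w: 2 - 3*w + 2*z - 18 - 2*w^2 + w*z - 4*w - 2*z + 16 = -2*w^2 + w*(z - 7)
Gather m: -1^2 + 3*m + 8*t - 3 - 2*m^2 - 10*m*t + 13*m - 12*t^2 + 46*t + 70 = -2*m^2 + m*(16 - 10*t) - 12*t^2 + 54*t + 66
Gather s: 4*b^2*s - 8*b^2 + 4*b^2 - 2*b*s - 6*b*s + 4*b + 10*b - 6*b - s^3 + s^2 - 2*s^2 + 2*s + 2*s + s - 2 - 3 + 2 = -4*b^2 + 8*b - s^3 - s^2 + s*(4*b^2 - 8*b + 5) - 3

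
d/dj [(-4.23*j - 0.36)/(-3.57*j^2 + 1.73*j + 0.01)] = (-15.1011*j^2 - 2.5704*j + 0.5805)/(12.7449*j^4 - 12.3522*j^3 + 2.9215*j^2 + 0.0346*j + 0.0001)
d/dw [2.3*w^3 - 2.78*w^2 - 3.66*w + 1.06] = 6.9*w^2 - 5.56*w - 3.66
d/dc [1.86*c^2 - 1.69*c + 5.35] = 3.72*c - 1.69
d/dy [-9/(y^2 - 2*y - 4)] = 18*(y - 1)/(-y^2 + 2*y + 4)^2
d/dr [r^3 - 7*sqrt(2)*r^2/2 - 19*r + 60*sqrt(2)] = 3*r^2 - 7*sqrt(2)*r - 19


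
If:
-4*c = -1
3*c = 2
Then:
No Solution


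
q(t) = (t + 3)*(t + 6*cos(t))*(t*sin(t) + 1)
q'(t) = (1 - 6*sin(t))*(t + 3)*(t*sin(t) + 1) + (t + 3)*(t + 6*cos(t))*(t*cos(t) + sin(t)) + (t + 6*cos(t))*(t*sin(t) + 1)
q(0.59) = 26.59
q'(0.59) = 17.21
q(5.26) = -241.74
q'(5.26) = -75.28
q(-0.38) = 15.52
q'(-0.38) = 5.72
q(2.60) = -33.31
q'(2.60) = -9.01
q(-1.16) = 4.69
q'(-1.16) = 24.09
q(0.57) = 26.24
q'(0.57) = 17.36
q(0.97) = 31.17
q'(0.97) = 3.41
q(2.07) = -11.46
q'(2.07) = -62.76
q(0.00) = 18.00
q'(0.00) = 9.00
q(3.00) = -25.11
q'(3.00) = 47.02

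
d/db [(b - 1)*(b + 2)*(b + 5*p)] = 3*b^2 + 10*b*p + 2*b + 5*p - 2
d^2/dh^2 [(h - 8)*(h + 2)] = 2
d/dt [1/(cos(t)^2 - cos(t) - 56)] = (2*cos(t) - 1)*sin(t)/(sin(t)^2 + cos(t) + 55)^2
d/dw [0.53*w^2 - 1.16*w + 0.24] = 1.06*w - 1.16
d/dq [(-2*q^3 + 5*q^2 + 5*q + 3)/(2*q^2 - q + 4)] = (-4*q^4 + 4*q^3 - 39*q^2 + 28*q + 23)/(4*q^4 - 4*q^3 + 17*q^2 - 8*q + 16)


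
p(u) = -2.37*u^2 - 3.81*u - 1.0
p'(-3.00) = 10.41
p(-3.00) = -10.90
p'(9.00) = -46.47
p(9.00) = -227.26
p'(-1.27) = 2.21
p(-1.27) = 0.02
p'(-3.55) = 13.02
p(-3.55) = -17.34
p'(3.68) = -21.25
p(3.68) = -47.12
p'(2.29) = -14.66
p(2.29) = -22.15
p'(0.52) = -6.27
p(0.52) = -3.62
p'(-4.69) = 18.42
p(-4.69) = -35.26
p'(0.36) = -5.52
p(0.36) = -2.68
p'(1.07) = -8.88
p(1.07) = -7.79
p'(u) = -4.74*u - 3.81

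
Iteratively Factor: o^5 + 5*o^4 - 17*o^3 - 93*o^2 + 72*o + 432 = (o + 3)*(o^4 + 2*o^3 - 23*o^2 - 24*o + 144) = (o - 3)*(o + 3)*(o^3 + 5*o^2 - 8*o - 48) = (o - 3)*(o + 3)*(o + 4)*(o^2 + o - 12) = (o - 3)^2*(o + 3)*(o + 4)*(o + 4)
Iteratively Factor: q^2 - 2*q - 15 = (q - 5)*(q + 3)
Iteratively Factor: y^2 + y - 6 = (y - 2)*(y + 3)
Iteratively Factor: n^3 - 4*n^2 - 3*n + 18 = (n - 3)*(n^2 - n - 6) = (n - 3)^2*(n + 2)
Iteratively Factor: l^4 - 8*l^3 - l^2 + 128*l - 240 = (l - 5)*(l^3 - 3*l^2 - 16*l + 48) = (l - 5)*(l - 4)*(l^2 + l - 12) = (l - 5)*(l - 4)*(l + 4)*(l - 3)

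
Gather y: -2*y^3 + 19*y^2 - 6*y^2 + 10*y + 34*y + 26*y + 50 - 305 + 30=-2*y^3 + 13*y^2 + 70*y - 225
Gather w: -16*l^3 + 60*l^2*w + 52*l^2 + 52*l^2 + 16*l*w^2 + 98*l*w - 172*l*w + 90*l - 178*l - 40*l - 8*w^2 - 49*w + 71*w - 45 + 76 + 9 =-16*l^3 + 104*l^2 - 128*l + w^2*(16*l - 8) + w*(60*l^2 - 74*l + 22) + 40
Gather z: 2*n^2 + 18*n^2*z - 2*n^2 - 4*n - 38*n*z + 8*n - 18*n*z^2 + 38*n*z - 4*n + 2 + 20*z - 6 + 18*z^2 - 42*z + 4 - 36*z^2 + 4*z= z^2*(-18*n - 18) + z*(18*n^2 - 18)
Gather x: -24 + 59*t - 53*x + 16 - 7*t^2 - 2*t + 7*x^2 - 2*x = -7*t^2 + 57*t + 7*x^2 - 55*x - 8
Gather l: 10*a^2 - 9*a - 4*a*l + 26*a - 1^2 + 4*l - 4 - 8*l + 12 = 10*a^2 + 17*a + l*(-4*a - 4) + 7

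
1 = 1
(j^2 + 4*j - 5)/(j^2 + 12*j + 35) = (j - 1)/(j + 7)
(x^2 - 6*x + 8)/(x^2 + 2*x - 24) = (x - 2)/(x + 6)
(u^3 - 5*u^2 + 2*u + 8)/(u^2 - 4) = (u^2 - 3*u - 4)/(u + 2)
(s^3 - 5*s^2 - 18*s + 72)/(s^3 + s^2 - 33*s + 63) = (s^2 - 2*s - 24)/(s^2 + 4*s - 21)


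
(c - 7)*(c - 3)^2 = c^3 - 13*c^2 + 51*c - 63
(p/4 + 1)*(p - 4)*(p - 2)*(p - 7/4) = p^4/4 - 15*p^3/16 - 25*p^2/8 + 15*p - 14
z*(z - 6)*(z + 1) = z^3 - 5*z^2 - 6*z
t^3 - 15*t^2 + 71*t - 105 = (t - 7)*(t - 5)*(t - 3)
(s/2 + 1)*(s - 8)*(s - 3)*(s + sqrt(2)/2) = s^4/2 - 9*s^3/2 + sqrt(2)*s^3/4 - 9*sqrt(2)*s^2/4 + s^2 + sqrt(2)*s/2 + 24*s + 12*sqrt(2)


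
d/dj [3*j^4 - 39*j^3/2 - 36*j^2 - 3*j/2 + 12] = 12*j^3 - 117*j^2/2 - 72*j - 3/2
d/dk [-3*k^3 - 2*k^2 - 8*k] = -9*k^2 - 4*k - 8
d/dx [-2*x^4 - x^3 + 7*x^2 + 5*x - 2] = -8*x^3 - 3*x^2 + 14*x + 5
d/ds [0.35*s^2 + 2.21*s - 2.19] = 0.7*s + 2.21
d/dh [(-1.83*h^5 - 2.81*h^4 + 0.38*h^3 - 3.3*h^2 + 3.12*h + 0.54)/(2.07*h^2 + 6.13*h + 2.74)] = (-11.3643*h^6 - 56.505*h^5 - 75.9603*h^4 - 26.1388*h^3 - 23.5638*h^2 - 20.3196*h + 5.2386)/(4.2849*h^4 + 25.3782*h^3 + 48.9205*h^2 + 33.5924*h + 7.5076)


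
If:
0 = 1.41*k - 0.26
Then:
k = 0.18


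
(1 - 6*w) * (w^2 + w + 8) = -6*w^3 - 5*w^2 - 47*w + 8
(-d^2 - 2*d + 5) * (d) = -d^3 - 2*d^2 + 5*d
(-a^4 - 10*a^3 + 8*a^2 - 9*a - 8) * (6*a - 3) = -6*a^5 - 57*a^4 + 78*a^3 - 78*a^2 - 21*a + 24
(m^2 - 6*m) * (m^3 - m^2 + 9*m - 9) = m^5 - 7*m^4 + 15*m^3 - 63*m^2 + 54*m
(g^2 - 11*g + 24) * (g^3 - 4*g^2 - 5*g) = g^5 - 15*g^4 + 63*g^3 - 41*g^2 - 120*g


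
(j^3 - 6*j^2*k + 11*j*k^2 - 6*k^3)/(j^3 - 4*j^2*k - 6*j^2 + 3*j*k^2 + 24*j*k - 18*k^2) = (j - 2*k)/(j - 6)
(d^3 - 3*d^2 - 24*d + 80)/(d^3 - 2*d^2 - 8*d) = (d^2 + d - 20)/(d*(d + 2))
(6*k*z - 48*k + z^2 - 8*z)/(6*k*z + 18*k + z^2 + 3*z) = (z - 8)/(z + 3)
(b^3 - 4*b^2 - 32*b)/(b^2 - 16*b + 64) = b*(b + 4)/(b - 8)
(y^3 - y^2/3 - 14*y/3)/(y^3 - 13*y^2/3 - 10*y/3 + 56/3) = y/(y - 4)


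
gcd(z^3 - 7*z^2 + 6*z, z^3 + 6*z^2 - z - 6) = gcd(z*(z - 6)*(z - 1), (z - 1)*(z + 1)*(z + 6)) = z - 1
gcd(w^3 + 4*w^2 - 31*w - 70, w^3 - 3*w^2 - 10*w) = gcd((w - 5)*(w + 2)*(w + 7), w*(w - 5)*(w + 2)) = w^2 - 3*w - 10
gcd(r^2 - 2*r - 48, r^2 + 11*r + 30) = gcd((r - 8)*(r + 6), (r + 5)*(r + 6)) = r + 6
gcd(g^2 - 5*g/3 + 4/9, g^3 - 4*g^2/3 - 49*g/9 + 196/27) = g - 4/3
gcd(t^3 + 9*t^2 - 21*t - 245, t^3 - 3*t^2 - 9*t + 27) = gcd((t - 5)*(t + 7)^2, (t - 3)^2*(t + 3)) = 1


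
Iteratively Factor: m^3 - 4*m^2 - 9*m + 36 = (m - 3)*(m^2 - m - 12) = (m - 3)*(m + 3)*(m - 4)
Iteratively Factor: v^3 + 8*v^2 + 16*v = (v + 4)*(v^2 + 4*v) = v*(v + 4)*(v + 4)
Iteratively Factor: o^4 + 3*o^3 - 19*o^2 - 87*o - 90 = (o + 2)*(o^3 + o^2 - 21*o - 45) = (o + 2)*(o + 3)*(o^2 - 2*o - 15) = (o + 2)*(o + 3)^2*(o - 5)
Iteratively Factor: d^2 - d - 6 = (d - 3)*(d + 2)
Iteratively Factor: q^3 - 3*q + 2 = (q - 1)*(q^2 + q - 2) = (q - 1)*(q + 2)*(q - 1)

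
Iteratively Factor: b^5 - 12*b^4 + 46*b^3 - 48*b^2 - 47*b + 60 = (b + 1)*(b^4 - 13*b^3 + 59*b^2 - 107*b + 60) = (b - 1)*(b + 1)*(b^3 - 12*b^2 + 47*b - 60) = (b - 5)*(b - 1)*(b + 1)*(b^2 - 7*b + 12) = (b - 5)*(b - 3)*(b - 1)*(b + 1)*(b - 4)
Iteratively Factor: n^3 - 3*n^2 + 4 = (n + 1)*(n^2 - 4*n + 4) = (n - 2)*(n + 1)*(n - 2)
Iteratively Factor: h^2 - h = (h)*(h - 1)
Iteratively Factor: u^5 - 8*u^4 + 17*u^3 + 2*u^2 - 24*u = (u - 4)*(u^4 - 4*u^3 + u^2 + 6*u) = u*(u - 4)*(u^3 - 4*u^2 + u + 6) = u*(u - 4)*(u - 2)*(u^2 - 2*u - 3) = u*(u - 4)*(u - 2)*(u + 1)*(u - 3)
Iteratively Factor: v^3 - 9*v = (v - 3)*(v^2 + 3*v) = (v - 3)*(v + 3)*(v)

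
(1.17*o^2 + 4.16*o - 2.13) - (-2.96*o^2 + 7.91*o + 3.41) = 4.13*o^2 - 3.75*o - 5.54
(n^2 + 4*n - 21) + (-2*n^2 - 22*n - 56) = -n^2 - 18*n - 77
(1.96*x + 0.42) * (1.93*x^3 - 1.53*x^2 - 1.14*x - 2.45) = 3.7828*x^4 - 2.1882*x^3 - 2.877*x^2 - 5.2808*x - 1.029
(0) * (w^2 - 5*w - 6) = 0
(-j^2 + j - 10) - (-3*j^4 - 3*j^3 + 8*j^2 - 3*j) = 3*j^4 + 3*j^3 - 9*j^2 + 4*j - 10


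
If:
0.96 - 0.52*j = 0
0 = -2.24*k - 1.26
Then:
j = 1.85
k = -0.56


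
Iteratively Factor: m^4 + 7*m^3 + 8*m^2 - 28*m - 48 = (m - 2)*(m^3 + 9*m^2 + 26*m + 24) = (m - 2)*(m + 2)*(m^2 + 7*m + 12) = (m - 2)*(m + 2)*(m + 3)*(m + 4)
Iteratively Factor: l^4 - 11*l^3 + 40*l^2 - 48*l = (l - 4)*(l^3 - 7*l^2 + 12*l) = (l - 4)^2*(l^2 - 3*l) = l*(l - 4)^2*(l - 3)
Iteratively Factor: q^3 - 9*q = (q + 3)*(q^2 - 3*q) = q*(q + 3)*(q - 3)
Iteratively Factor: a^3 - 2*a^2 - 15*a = (a)*(a^2 - 2*a - 15) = a*(a - 5)*(a + 3)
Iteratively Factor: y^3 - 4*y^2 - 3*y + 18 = (y - 3)*(y^2 - y - 6) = (y - 3)^2*(y + 2)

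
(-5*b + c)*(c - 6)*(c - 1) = -5*b*c^2 + 35*b*c - 30*b + c^3 - 7*c^2 + 6*c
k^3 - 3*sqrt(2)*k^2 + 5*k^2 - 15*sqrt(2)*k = k*(k + 5)*(k - 3*sqrt(2))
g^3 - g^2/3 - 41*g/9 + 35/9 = (g - 5/3)*(g - 1)*(g + 7/3)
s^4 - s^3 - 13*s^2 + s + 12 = (s - 4)*(s - 1)*(s + 1)*(s + 3)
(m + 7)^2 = m^2 + 14*m + 49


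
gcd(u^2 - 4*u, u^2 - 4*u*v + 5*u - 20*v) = 1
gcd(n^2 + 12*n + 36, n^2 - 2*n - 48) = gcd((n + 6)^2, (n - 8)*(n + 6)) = n + 6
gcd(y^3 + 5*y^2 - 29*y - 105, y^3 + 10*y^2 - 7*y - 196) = y + 7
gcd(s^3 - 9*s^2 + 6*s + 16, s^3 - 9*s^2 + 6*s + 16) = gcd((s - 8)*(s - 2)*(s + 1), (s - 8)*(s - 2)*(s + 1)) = s^3 - 9*s^2 + 6*s + 16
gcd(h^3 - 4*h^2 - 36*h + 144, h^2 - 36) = h^2 - 36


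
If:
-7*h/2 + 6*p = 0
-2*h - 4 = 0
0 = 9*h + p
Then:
No Solution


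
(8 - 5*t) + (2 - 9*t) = 10 - 14*t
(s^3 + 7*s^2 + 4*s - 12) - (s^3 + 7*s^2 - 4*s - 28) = 8*s + 16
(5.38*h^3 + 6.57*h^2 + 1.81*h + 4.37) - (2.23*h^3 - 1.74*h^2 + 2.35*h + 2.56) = 3.15*h^3 + 8.31*h^2 - 0.54*h + 1.81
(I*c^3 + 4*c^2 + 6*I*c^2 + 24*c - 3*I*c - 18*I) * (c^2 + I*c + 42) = I*c^5 + 3*c^4 + 6*I*c^4 + 18*c^3 + 43*I*c^3 + 171*c^2 + 258*I*c^2 + 1026*c - 126*I*c - 756*I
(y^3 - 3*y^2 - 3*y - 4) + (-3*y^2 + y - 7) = y^3 - 6*y^2 - 2*y - 11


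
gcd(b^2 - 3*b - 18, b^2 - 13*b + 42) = b - 6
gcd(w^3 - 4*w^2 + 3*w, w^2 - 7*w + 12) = w - 3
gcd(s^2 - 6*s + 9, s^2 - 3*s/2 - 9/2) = s - 3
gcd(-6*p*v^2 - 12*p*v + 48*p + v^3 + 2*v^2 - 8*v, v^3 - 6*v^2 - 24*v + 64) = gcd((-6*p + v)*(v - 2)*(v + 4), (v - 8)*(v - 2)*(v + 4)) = v^2 + 2*v - 8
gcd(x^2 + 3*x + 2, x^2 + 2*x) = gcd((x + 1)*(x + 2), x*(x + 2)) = x + 2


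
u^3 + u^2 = u^2*(u + 1)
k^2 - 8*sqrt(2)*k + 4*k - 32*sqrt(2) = (k + 4)*(k - 8*sqrt(2))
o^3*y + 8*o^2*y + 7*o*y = o*(o + 7)*(o*y + y)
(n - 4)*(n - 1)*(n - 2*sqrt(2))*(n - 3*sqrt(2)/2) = n^4 - 5*n^3 - 7*sqrt(2)*n^3/2 + 10*n^2 + 35*sqrt(2)*n^2/2 - 30*n - 14*sqrt(2)*n + 24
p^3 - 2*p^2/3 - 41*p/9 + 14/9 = (p - 7/3)*(p - 1/3)*(p + 2)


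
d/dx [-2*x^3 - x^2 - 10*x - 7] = -6*x^2 - 2*x - 10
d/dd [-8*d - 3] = -8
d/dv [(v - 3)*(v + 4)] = 2*v + 1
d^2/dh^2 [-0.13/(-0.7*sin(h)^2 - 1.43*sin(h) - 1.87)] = (-0.2548*sin(h)^4 - 0.39039*sin(h)^3 + 0.797043*sin(h)^2 + 1.128413*sin(h) + 0.191334)/(0.7*sin(h)^2 + 1.43*sin(h) + 1.87)^3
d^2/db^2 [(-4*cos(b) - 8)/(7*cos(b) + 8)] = 24*(7*cos(b)^2 - 8*cos(b) - 14)/(7*cos(b) + 8)^3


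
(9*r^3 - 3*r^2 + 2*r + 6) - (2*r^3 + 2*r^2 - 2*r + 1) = 7*r^3 - 5*r^2 + 4*r + 5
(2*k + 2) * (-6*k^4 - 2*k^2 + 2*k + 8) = -12*k^5 - 12*k^4 - 4*k^3 + 20*k + 16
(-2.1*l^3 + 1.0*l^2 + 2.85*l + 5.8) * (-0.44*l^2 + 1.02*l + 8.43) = 0.924*l^5 - 2.582*l^4 - 17.937*l^3 + 8.785*l^2 + 29.9415*l + 48.894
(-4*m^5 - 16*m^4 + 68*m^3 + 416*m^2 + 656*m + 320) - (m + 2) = -4*m^5 - 16*m^4 + 68*m^3 + 416*m^2 + 655*m + 318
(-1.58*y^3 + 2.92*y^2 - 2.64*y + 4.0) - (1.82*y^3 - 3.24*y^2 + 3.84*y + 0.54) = -3.4*y^3 + 6.16*y^2 - 6.48*y + 3.46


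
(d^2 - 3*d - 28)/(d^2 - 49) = (d + 4)/(d + 7)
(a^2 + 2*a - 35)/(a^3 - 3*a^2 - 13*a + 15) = (a + 7)/(a^2 + 2*a - 3)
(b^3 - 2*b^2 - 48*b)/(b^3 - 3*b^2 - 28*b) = (-b^2 + 2*b + 48)/(-b^2 + 3*b + 28)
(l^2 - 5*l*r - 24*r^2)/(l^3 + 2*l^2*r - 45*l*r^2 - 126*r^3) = (-l + 8*r)/(-l^2 + l*r + 42*r^2)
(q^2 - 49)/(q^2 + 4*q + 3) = (q^2 - 49)/(q^2 + 4*q + 3)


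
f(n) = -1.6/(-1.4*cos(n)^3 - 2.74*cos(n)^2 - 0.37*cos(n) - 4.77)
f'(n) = -1.6*(-4.2*sin(n)*cos(n)^2 - 5.48*sin(n)*cos(n) - 0.37*sin(n))/(-1.4*cos(n)^3 - 2.74*cos(n)^2 - 0.37*cos(n) - 4.77)^2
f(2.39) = 0.30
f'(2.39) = -0.05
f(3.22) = 0.28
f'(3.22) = 0.00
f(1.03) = 0.27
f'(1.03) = 0.17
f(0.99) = 0.27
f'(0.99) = 0.17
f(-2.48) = 0.29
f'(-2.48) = 0.04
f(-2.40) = 0.29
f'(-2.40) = 0.05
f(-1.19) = 0.30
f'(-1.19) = -0.15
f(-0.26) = 0.18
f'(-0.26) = -0.05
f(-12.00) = 0.20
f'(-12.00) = 0.11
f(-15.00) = 0.29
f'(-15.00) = 0.05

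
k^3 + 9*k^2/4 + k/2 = k*(k + 1/4)*(k + 2)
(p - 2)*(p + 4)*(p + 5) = p^3 + 7*p^2 + 2*p - 40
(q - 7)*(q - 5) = q^2 - 12*q + 35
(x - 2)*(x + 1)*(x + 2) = x^3 + x^2 - 4*x - 4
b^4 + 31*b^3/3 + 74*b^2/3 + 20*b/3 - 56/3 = (b - 2/3)*(b + 2)^2*(b + 7)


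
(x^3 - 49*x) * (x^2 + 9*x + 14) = x^5 + 9*x^4 - 35*x^3 - 441*x^2 - 686*x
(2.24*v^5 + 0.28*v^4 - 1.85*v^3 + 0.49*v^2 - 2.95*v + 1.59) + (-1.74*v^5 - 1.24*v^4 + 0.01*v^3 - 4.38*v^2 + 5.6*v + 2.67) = 0.5*v^5 - 0.96*v^4 - 1.84*v^3 - 3.89*v^2 + 2.65*v + 4.26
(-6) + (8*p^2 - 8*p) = 8*p^2 - 8*p - 6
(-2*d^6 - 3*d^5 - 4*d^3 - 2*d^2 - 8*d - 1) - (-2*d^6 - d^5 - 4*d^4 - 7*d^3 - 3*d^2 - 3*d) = -2*d^5 + 4*d^4 + 3*d^3 + d^2 - 5*d - 1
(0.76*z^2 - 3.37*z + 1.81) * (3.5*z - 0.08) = 2.66*z^3 - 11.8558*z^2 + 6.6046*z - 0.1448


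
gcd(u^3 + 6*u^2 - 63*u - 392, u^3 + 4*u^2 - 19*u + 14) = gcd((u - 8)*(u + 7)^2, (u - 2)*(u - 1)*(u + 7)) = u + 7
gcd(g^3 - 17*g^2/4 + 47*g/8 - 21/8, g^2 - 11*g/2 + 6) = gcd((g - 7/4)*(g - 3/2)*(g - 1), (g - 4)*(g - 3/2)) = g - 3/2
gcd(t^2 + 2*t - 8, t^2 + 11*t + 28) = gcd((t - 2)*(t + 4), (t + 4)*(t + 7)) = t + 4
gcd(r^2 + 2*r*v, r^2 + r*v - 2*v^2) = r + 2*v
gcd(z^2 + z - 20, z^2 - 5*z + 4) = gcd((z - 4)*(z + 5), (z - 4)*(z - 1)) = z - 4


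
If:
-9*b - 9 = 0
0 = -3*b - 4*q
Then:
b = -1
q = 3/4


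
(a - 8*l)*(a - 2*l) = a^2 - 10*a*l + 16*l^2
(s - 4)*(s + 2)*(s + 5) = s^3 + 3*s^2 - 18*s - 40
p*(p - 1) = p^2 - p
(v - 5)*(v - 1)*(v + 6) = v^3 - 31*v + 30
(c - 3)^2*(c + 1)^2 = c^4 - 4*c^3 - 2*c^2 + 12*c + 9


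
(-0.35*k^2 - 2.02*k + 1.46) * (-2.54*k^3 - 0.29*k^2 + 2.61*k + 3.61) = 0.889*k^5 + 5.2323*k^4 - 4.0361*k^3 - 6.9591*k^2 - 3.4816*k + 5.2706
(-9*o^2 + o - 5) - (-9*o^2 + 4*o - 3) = -3*o - 2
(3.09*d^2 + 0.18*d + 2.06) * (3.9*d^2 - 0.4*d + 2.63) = 12.051*d^4 - 0.534*d^3 + 16.0887*d^2 - 0.3506*d + 5.4178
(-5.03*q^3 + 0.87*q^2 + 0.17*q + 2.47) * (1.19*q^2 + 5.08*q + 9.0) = -5.9857*q^5 - 24.5171*q^4 - 40.6481*q^3 + 11.6329*q^2 + 14.0776*q + 22.23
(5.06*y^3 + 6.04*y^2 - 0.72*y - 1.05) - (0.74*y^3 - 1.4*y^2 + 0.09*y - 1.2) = 4.32*y^3 + 7.44*y^2 - 0.81*y + 0.15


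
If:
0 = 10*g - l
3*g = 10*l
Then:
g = 0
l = 0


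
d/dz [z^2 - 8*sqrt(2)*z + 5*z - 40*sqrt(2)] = 2*z - 8*sqrt(2) + 5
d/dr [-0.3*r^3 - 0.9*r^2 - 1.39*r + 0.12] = -0.9*r^2 - 1.8*r - 1.39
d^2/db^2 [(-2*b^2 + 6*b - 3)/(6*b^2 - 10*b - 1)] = 8*(24*b^3 - 90*b^2 + 162*b - 95)/(216*b^6 - 1080*b^5 + 1692*b^4 - 640*b^3 - 282*b^2 - 30*b - 1)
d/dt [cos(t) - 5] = -sin(t)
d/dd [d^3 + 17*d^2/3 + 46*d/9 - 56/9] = 3*d^2 + 34*d/3 + 46/9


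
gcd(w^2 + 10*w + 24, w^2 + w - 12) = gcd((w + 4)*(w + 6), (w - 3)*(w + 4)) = w + 4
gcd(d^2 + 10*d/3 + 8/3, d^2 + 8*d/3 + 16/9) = d + 4/3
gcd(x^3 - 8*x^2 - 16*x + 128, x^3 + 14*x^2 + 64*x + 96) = x + 4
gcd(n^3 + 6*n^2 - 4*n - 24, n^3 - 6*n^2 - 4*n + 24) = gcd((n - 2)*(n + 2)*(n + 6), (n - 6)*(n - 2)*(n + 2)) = n^2 - 4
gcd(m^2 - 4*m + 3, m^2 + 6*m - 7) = m - 1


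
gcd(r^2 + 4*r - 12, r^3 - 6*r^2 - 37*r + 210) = r + 6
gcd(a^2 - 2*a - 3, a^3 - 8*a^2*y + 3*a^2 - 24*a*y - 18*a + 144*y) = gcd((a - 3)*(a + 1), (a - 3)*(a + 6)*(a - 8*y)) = a - 3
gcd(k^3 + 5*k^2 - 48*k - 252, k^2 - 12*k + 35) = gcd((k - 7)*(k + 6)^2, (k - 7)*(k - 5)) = k - 7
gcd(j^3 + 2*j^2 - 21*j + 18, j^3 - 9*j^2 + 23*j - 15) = j^2 - 4*j + 3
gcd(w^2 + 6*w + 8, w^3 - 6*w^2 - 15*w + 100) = w + 4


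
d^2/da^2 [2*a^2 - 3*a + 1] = 4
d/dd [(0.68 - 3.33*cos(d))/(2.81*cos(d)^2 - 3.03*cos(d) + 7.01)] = (-9.3573*cos(d)^2 + 3.8216*cos(d) + 21.2829)*sin(d)/(7.8961*cos(d)^4 - 17.0286*cos(d)^3 + 48.5771*cos(d)^2 - 42.4806*cos(d) + 49.1401)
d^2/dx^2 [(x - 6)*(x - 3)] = 2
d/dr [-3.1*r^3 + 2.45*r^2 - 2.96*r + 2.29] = -9.3*r^2 + 4.9*r - 2.96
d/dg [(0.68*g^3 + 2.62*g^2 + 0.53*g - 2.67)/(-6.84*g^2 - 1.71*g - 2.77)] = (-4.6512*g^4 - 2.3256*g^3 - 6.5058*g^2 - 51.0404*g - 6.0338)/(46.7856*g^4 + 23.3928*g^3 + 40.8177*g^2 + 9.4734*g + 7.6729)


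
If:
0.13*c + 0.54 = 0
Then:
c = -4.15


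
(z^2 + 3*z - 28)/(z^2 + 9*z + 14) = (z - 4)/(z + 2)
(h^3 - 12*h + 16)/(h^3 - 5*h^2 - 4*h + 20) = (h^2 + 2*h - 8)/(h^2 - 3*h - 10)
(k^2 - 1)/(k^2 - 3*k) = (k^2 - 1)/(k*(k - 3))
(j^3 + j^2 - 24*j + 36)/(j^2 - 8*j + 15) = (j^2 + 4*j - 12)/(j - 5)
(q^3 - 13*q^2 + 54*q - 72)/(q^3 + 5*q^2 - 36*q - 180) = (q^2 - 7*q + 12)/(q^2 + 11*q + 30)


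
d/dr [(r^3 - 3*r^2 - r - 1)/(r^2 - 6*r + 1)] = (r^4 - 12*r^3 + 22*r^2 - 4*r - 7)/(r^4 - 12*r^3 + 38*r^2 - 12*r + 1)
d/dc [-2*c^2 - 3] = -4*c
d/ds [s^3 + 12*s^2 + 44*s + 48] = 3*s^2 + 24*s + 44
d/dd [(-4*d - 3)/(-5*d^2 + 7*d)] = (-20*d^2 - 30*d + 21)/(d^2*(25*d^2 - 70*d + 49))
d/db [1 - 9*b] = -9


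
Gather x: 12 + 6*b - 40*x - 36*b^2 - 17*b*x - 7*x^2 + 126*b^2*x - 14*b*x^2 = -36*b^2 + 6*b + x^2*(-14*b - 7) + x*(126*b^2 - 17*b - 40) + 12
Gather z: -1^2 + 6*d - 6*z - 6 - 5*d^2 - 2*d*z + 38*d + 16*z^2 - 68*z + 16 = -5*d^2 + 44*d + 16*z^2 + z*(-2*d - 74) + 9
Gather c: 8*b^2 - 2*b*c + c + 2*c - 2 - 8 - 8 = 8*b^2 + c*(3 - 2*b) - 18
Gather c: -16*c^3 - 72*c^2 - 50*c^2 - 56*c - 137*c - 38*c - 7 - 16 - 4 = -16*c^3 - 122*c^2 - 231*c - 27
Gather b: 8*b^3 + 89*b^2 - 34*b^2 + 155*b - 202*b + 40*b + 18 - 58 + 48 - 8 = 8*b^3 + 55*b^2 - 7*b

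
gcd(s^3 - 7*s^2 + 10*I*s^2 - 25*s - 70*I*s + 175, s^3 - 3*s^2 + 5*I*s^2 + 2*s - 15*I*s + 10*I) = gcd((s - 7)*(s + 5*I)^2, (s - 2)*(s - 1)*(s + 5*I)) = s + 5*I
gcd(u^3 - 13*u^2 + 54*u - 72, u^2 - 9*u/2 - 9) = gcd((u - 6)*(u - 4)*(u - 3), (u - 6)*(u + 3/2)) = u - 6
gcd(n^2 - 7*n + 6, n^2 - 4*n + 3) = n - 1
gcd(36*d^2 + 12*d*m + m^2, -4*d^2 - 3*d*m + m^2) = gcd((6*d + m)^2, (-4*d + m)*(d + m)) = 1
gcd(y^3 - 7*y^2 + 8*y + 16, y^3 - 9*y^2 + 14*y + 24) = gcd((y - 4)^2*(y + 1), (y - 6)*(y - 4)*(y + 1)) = y^2 - 3*y - 4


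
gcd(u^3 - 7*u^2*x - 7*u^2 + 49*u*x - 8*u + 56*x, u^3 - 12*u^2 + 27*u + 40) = u^2 - 7*u - 8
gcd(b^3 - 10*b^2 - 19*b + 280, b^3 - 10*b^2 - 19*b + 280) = b^3 - 10*b^2 - 19*b + 280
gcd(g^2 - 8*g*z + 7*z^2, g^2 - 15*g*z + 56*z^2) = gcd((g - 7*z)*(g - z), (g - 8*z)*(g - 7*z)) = -g + 7*z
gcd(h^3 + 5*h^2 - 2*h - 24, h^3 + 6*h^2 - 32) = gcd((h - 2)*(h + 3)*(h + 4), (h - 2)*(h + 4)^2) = h^2 + 2*h - 8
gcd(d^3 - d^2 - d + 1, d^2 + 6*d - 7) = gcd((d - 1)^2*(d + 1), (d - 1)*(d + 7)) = d - 1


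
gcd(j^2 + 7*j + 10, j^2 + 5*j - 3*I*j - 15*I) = j + 5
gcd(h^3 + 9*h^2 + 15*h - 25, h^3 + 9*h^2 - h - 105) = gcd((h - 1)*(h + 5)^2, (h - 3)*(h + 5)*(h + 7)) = h + 5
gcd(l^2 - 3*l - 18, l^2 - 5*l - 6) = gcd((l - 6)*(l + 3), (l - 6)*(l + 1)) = l - 6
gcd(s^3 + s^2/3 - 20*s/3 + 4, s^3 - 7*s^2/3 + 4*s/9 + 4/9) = s^2 - 8*s/3 + 4/3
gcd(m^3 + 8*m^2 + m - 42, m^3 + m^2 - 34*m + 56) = m^2 + 5*m - 14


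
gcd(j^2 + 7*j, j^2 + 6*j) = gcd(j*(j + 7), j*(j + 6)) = j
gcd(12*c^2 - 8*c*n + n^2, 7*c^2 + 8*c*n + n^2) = 1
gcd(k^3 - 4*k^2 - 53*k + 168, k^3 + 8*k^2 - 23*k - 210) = k + 7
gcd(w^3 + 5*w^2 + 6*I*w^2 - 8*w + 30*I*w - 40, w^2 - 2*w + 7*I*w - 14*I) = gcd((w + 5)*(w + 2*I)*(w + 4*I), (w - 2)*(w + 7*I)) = 1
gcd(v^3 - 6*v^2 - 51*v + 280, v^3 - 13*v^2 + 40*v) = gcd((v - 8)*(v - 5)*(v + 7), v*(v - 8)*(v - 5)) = v^2 - 13*v + 40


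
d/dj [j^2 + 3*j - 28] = 2*j + 3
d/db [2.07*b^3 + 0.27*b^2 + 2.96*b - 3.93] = 6.21*b^2 + 0.54*b + 2.96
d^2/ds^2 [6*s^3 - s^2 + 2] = 36*s - 2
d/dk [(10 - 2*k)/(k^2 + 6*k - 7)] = 2*(-k^2 - 6*k + 2*(k - 5)*(k + 3) + 7)/(k^2 + 6*k - 7)^2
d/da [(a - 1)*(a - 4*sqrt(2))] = 2*a - 4*sqrt(2) - 1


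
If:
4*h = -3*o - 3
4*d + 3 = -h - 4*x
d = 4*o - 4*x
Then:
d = -52*x/61 - 36/61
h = -36*x/61 - 39/61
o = 48*x/61 - 9/61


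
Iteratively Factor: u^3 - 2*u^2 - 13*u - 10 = (u + 2)*(u^2 - 4*u - 5) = (u + 1)*(u + 2)*(u - 5)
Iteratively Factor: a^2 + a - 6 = (a + 3)*(a - 2)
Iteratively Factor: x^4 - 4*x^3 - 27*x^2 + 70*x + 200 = (x + 4)*(x^3 - 8*x^2 + 5*x + 50) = (x + 2)*(x + 4)*(x^2 - 10*x + 25) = (x - 5)*(x + 2)*(x + 4)*(x - 5)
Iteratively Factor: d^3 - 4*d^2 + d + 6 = (d + 1)*(d^2 - 5*d + 6) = (d - 3)*(d + 1)*(d - 2)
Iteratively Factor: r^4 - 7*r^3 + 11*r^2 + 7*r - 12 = (r - 3)*(r^3 - 4*r^2 - r + 4) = (r - 3)*(r + 1)*(r^2 - 5*r + 4) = (r - 3)*(r - 1)*(r + 1)*(r - 4)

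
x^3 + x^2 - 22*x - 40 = (x - 5)*(x + 2)*(x + 4)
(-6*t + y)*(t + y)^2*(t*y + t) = -6*t^4*y - 6*t^4 - 11*t^3*y^2 - 11*t^3*y - 4*t^2*y^3 - 4*t^2*y^2 + t*y^4 + t*y^3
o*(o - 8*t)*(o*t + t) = o^3*t - 8*o^2*t^2 + o^2*t - 8*o*t^2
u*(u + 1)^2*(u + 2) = u^4 + 4*u^3 + 5*u^2 + 2*u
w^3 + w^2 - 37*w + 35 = (w - 5)*(w - 1)*(w + 7)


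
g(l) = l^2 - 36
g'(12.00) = 24.00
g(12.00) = 108.00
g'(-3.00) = -6.00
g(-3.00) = -27.00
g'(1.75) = 3.50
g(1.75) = -32.94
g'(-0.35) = -0.70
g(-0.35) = -35.88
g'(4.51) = 9.02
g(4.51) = -15.66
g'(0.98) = 1.96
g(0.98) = -35.04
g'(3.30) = 6.60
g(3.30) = -25.11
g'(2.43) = 4.86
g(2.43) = -30.10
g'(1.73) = 3.46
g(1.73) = -33.01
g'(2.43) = 4.86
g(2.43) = -30.10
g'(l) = 2*l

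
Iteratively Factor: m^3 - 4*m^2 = (m)*(m^2 - 4*m) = m*(m - 4)*(m)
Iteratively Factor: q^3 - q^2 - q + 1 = (q - 1)*(q^2 - 1) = (q - 1)*(q + 1)*(q - 1)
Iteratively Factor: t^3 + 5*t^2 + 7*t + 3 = (t + 3)*(t^2 + 2*t + 1) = (t + 1)*(t + 3)*(t + 1)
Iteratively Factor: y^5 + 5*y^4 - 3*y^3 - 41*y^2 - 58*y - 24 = (y + 1)*(y^4 + 4*y^3 - 7*y^2 - 34*y - 24) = (y - 3)*(y + 1)*(y^3 + 7*y^2 + 14*y + 8) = (y - 3)*(y + 1)^2*(y^2 + 6*y + 8) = (y - 3)*(y + 1)^2*(y + 4)*(y + 2)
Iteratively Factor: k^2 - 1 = (k - 1)*(k + 1)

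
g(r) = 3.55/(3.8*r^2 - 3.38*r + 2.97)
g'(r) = 3.55*(3.38 - 7.6*r)/(3.8*r^2 - 3.38*r + 2.97)^2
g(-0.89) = 0.39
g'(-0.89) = 0.45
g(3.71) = 0.08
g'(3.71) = -0.05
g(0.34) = 1.57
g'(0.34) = 0.55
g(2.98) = 0.13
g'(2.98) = -0.10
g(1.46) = 0.58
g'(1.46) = -0.73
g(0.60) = 1.54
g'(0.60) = -0.79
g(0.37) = 1.59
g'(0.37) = 0.40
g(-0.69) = 0.50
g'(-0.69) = 0.61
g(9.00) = 0.01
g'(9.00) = -0.00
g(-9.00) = 0.01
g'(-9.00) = 0.00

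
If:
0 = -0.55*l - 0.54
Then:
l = -0.98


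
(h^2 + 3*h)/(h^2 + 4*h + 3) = h/(h + 1)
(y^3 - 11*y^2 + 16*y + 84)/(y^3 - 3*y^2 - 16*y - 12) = (y - 7)/(y + 1)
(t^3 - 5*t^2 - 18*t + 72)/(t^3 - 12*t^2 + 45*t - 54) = (t + 4)/(t - 3)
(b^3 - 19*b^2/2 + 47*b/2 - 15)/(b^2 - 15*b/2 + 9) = (2*b^2 - 7*b + 5)/(2*b - 3)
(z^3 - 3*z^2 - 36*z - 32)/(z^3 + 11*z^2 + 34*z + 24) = (z - 8)/(z + 6)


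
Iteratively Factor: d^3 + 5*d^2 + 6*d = (d)*(d^2 + 5*d + 6) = d*(d + 3)*(d + 2)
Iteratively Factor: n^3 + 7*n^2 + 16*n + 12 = (n + 2)*(n^2 + 5*n + 6) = (n + 2)^2*(n + 3)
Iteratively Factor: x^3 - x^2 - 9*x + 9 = (x - 3)*(x^2 + 2*x - 3) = (x - 3)*(x - 1)*(x + 3)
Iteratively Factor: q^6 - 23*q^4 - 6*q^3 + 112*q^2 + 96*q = (q)*(q^5 - 23*q^3 - 6*q^2 + 112*q + 96) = q*(q - 4)*(q^4 + 4*q^3 - 7*q^2 - 34*q - 24) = q*(q - 4)*(q + 4)*(q^3 - 7*q - 6) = q*(q - 4)*(q - 3)*(q + 4)*(q^2 + 3*q + 2) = q*(q - 4)*(q - 3)*(q + 2)*(q + 4)*(q + 1)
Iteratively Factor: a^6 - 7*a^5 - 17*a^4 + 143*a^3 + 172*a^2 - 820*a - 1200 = (a + 2)*(a^5 - 9*a^4 + a^3 + 141*a^2 - 110*a - 600) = (a - 5)*(a + 2)*(a^4 - 4*a^3 - 19*a^2 + 46*a + 120) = (a - 5)*(a - 4)*(a + 2)*(a^3 - 19*a - 30) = (a - 5)*(a - 4)*(a + 2)*(a + 3)*(a^2 - 3*a - 10) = (a - 5)*(a - 4)*(a + 2)^2*(a + 3)*(a - 5)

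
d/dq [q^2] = 2*q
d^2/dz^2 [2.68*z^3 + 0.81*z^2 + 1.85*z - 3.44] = 16.08*z + 1.62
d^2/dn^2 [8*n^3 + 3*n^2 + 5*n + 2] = 48*n + 6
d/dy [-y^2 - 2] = -2*y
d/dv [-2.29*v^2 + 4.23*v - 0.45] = 4.23 - 4.58*v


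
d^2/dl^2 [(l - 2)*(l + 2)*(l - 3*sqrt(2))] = 6*l - 6*sqrt(2)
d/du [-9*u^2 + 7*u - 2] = 7 - 18*u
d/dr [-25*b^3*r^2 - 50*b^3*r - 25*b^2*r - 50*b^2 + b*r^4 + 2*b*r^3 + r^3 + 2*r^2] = -50*b^3*r - 50*b^3 - 25*b^2 + 4*b*r^3 + 6*b*r^2 + 3*r^2 + 4*r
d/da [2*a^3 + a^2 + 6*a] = 6*a^2 + 2*a + 6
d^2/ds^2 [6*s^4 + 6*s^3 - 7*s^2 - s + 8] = 72*s^2 + 36*s - 14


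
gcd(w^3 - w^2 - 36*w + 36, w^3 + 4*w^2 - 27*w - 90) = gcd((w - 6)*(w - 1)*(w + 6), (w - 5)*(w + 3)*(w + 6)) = w + 6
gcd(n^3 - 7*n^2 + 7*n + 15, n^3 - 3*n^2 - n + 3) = n^2 - 2*n - 3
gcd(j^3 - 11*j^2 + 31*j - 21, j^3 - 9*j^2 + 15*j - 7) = j^2 - 8*j + 7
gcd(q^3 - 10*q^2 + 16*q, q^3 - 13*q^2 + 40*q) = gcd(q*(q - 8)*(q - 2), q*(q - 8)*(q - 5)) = q^2 - 8*q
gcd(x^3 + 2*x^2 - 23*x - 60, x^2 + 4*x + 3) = x + 3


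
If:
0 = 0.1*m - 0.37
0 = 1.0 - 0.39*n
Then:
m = 3.70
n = 2.56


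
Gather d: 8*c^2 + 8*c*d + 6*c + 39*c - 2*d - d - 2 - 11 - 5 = 8*c^2 + 45*c + d*(8*c - 3) - 18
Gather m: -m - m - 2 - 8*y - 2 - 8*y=-2*m - 16*y - 4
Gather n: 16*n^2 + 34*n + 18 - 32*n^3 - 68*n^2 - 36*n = -32*n^3 - 52*n^2 - 2*n + 18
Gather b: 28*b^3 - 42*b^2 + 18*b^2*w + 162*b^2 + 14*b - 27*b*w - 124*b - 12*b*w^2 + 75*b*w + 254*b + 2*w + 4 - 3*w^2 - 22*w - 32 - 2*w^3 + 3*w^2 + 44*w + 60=28*b^3 + b^2*(18*w + 120) + b*(-12*w^2 + 48*w + 144) - 2*w^3 + 24*w + 32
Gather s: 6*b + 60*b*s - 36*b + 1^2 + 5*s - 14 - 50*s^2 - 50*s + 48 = -30*b - 50*s^2 + s*(60*b - 45) + 35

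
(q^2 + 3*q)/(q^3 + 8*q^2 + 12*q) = (q + 3)/(q^2 + 8*q + 12)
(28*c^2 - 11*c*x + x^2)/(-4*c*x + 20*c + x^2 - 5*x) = (-7*c + x)/(x - 5)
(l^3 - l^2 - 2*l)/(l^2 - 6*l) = (l^2 - l - 2)/(l - 6)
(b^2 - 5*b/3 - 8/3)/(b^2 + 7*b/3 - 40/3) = (b + 1)/(b + 5)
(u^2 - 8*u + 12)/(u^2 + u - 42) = (u - 2)/(u + 7)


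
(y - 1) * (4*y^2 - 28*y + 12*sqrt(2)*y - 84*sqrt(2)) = 4*y^3 - 32*y^2 + 12*sqrt(2)*y^2 - 96*sqrt(2)*y + 28*y + 84*sqrt(2)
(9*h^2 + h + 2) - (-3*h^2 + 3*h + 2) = 12*h^2 - 2*h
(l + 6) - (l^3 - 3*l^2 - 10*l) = -l^3 + 3*l^2 + 11*l + 6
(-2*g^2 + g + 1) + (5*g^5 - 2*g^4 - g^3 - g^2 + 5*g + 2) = 5*g^5 - 2*g^4 - g^3 - 3*g^2 + 6*g + 3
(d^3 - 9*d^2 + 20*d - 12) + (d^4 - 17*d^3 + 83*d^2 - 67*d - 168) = d^4 - 16*d^3 + 74*d^2 - 47*d - 180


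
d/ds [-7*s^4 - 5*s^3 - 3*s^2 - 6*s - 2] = -28*s^3 - 15*s^2 - 6*s - 6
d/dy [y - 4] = 1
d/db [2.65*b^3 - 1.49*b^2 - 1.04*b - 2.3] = 7.95*b^2 - 2.98*b - 1.04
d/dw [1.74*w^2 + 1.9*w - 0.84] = 3.48*w + 1.9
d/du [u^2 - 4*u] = 2*u - 4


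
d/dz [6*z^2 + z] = 12*z + 1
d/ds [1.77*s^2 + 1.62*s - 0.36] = 3.54*s + 1.62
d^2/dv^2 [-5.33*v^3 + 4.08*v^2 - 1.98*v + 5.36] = 8.16 - 31.98*v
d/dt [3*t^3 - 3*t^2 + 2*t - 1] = 9*t^2 - 6*t + 2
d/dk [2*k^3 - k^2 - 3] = 2*k*(3*k - 1)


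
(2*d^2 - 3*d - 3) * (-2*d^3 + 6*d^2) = -4*d^5 + 18*d^4 - 12*d^3 - 18*d^2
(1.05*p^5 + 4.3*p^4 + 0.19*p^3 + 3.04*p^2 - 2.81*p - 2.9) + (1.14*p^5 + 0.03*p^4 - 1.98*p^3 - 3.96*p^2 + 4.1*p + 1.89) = 2.19*p^5 + 4.33*p^4 - 1.79*p^3 - 0.92*p^2 + 1.29*p - 1.01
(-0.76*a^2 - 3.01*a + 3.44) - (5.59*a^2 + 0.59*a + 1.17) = -6.35*a^2 - 3.6*a + 2.27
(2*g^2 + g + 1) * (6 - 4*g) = -8*g^3 + 8*g^2 + 2*g + 6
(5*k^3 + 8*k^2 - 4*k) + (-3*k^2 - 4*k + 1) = 5*k^3 + 5*k^2 - 8*k + 1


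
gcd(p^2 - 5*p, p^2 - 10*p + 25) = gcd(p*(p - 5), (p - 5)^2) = p - 5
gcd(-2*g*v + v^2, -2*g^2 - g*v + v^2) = -2*g + v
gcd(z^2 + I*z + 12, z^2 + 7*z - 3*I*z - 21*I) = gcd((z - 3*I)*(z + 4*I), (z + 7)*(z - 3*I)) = z - 3*I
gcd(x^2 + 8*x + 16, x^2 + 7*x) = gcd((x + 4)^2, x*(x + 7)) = 1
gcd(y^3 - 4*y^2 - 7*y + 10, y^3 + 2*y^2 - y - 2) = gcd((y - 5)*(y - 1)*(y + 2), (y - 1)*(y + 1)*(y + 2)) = y^2 + y - 2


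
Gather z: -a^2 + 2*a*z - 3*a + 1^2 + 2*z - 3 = -a^2 - 3*a + z*(2*a + 2) - 2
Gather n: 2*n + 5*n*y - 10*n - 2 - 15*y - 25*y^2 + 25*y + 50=n*(5*y - 8) - 25*y^2 + 10*y + 48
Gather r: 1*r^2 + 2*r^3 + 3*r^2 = 2*r^3 + 4*r^2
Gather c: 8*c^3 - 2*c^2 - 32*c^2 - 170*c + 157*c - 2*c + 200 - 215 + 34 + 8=8*c^3 - 34*c^2 - 15*c + 27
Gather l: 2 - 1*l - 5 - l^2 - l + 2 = -l^2 - 2*l - 1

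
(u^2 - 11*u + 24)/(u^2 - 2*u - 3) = (u - 8)/(u + 1)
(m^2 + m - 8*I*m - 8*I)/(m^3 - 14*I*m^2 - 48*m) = (m + 1)/(m*(m - 6*I))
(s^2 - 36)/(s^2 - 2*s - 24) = (s + 6)/(s + 4)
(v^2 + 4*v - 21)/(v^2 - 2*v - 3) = (v + 7)/(v + 1)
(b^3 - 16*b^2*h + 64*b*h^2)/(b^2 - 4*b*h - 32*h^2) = b*(b - 8*h)/(b + 4*h)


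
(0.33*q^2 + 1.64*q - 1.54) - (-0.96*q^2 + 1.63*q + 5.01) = 1.29*q^2 + 0.01*q - 6.55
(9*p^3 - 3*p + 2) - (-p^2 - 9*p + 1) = 9*p^3 + p^2 + 6*p + 1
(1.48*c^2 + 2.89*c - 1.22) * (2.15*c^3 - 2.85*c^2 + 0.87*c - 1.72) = 3.182*c^5 + 1.9955*c^4 - 9.5719*c^3 + 3.4457*c^2 - 6.0322*c + 2.0984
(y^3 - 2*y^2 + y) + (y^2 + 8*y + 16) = y^3 - y^2 + 9*y + 16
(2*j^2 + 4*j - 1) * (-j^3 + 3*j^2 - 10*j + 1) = -2*j^5 + 2*j^4 - 7*j^3 - 41*j^2 + 14*j - 1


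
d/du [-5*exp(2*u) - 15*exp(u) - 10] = (-10*exp(u) - 15)*exp(u)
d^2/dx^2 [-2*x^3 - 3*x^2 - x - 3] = -12*x - 6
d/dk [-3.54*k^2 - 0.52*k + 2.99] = -7.08*k - 0.52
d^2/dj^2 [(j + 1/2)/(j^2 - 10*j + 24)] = ((19 - 6*j)*(j^2 - 10*j + 24) + (j - 5)^2*(8*j + 4))/(j^2 - 10*j + 24)^3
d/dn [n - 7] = 1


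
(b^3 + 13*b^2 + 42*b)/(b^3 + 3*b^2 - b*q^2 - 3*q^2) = b*(b^2 + 13*b + 42)/(b^3 + 3*b^2 - b*q^2 - 3*q^2)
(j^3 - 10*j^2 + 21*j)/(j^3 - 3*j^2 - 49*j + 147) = j/(j + 7)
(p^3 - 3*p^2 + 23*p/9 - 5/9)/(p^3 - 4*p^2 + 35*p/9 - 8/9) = (3*p - 5)/(3*p - 8)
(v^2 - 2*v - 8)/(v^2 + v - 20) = (v + 2)/(v + 5)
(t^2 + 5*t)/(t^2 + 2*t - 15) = t/(t - 3)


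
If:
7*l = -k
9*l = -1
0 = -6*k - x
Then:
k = 7/9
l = -1/9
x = -14/3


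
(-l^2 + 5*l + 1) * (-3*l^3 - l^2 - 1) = 3*l^5 - 14*l^4 - 8*l^3 - 5*l - 1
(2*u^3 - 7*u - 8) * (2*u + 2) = 4*u^4 + 4*u^3 - 14*u^2 - 30*u - 16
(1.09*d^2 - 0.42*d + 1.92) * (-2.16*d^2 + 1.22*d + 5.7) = -2.3544*d^4 + 2.237*d^3 + 1.5534*d^2 - 0.0516000000000001*d + 10.944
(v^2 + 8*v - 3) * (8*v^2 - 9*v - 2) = 8*v^4 + 55*v^3 - 98*v^2 + 11*v + 6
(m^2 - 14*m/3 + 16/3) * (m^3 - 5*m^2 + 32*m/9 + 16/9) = m^5 - 29*m^4/3 + 290*m^3/9 - 1120*m^2/27 + 32*m/3 + 256/27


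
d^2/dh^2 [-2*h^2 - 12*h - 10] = -4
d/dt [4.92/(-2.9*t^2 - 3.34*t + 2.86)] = (28.536*t + 16.4328)/(2.9*t^2 + 3.34*t - 2.86)^2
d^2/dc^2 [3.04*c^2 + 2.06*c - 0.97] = 6.08000000000000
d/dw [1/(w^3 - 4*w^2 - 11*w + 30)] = (-3*w^2 + 8*w + 11)/(w^3 - 4*w^2 - 11*w + 30)^2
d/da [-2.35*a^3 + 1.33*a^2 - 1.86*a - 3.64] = -7.05*a^2 + 2.66*a - 1.86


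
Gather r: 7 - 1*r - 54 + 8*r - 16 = 7*r - 63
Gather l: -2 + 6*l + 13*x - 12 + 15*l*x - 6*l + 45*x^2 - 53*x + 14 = 15*l*x + 45*x^2 - 40*x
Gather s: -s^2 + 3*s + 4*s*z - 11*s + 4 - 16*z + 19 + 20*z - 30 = -s^2 + s*(4*z - 8) + 4*z - 7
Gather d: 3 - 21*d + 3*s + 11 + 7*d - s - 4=-14*d + 2*s + 10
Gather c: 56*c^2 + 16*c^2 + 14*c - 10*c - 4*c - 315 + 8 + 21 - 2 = 72*c^2 - 288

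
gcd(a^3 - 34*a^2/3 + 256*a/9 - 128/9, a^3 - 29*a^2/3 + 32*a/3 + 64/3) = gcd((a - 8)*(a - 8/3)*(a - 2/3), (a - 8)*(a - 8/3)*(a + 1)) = a^2 - 32*a/3 + 64/3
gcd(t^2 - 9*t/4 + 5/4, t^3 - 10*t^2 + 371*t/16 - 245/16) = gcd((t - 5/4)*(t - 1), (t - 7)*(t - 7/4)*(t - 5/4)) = t - 5/4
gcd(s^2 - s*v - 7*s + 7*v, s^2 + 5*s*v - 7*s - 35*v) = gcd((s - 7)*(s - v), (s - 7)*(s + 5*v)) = s - 7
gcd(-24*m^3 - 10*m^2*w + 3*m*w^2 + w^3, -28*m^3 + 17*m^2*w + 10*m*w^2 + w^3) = 4*m + w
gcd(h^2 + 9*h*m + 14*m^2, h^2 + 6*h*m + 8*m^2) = h + 2*m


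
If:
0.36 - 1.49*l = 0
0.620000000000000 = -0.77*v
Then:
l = 0.24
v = -0.81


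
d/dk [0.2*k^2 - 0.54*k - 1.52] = 0.4*k - 0.54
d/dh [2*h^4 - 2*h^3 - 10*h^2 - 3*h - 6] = 8*h^3 - 6*h^2 - 20*h - 3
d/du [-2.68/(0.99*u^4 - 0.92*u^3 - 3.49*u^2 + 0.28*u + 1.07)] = (10.6128*u^3 - 7.3968*u^2 - 18.7064*u + 0.7504)/(0.99*u^4 - 0.92*u^3 - 3.49*u^2 + 0.28*u + 1.07)^2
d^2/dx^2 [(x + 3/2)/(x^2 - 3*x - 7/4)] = 16*(3*(1 - 2*x)*(-4*x^2 + 12*x + 7) - 4*(2*x - 3)^2*(2*x + 3))/(-4*x^2 + 12*x + 7)^3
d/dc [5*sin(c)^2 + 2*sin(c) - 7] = 2*(5*sin(c) + 1)*cos(c)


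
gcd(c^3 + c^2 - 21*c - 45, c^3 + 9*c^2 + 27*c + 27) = c^2 + 6*c + 9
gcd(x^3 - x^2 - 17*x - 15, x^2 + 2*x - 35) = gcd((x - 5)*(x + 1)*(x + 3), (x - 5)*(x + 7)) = x - 5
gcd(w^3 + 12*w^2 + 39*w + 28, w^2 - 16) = w + 4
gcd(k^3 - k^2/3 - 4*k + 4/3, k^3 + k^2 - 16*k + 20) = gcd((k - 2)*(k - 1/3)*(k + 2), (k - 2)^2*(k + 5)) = k - 2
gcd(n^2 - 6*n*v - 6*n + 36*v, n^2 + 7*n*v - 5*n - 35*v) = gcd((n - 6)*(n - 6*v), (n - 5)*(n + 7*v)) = 1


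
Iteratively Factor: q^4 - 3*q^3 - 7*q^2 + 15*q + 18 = (q + 2)*(q^3 - 5*q^2 + 3*q + 9) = (q + 1)*(q + 2)*(q^2 - 6*q + 9) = (q - 3)*(q + 1)*(q + 2)*(q - 3)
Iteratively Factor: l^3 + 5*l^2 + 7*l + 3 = (l + 3)*(l^2 + 2*l + 1) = (l + 1)*(l + 3)*(l + 1)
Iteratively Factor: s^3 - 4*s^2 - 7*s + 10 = (s - 1)*(s^2 - 3*s - 10) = (s - 1)*(s + 2)*(s - 5)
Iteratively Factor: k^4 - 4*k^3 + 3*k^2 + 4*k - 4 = (k - 2)*(k^3 - 2*k^2 - k + 2) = (k - 2)*(k + 1)*(k^2 - 3*k + 2) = (k - 2)*(k - 1)*(k + 1)*(k - 2)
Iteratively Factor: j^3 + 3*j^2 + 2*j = (j)*(j^2 + 3*j + 2) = j*(j + 1)*(j + 2)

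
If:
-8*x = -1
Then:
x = 1/8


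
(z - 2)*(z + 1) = z^2 - z - 2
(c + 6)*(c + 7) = c^2 + 13*c + 42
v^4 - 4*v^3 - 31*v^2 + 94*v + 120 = (v - 6)*(v - 4)*(v + 1)*(v + 5)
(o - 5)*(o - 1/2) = o^2 - 11*o/2 + 5/2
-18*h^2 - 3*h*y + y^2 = (-6*h + y)*(3*h + y)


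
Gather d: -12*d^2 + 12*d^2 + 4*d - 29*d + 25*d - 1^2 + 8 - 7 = 0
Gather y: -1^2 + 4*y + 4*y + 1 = 8*y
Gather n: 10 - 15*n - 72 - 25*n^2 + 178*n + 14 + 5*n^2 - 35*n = -20*n^2 + 128*n - 48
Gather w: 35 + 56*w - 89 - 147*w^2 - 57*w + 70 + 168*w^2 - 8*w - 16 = 21*w^2 - 9*w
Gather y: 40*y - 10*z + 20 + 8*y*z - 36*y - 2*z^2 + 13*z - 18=y*(8*z + 4) - 2*z^2 + 3*z + 2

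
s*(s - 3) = s^2 - 3*s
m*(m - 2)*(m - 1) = m^3 - 3*m^2 + 2*m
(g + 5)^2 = g^2 + 10*g + 25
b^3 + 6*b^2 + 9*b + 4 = (b + 1)^2*(b + 4)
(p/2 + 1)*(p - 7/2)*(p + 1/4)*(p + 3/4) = p^4/2 - p^3/4 - 133*p^2/32 - 233*p/64 - 21/32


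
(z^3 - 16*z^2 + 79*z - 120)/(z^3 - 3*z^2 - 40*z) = (z^2 - 8*z + 15)/(z*(z + 5))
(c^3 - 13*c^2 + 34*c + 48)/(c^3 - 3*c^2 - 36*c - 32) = (c - 6)/(c + 4)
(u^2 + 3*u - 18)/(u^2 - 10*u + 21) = (u + 6)/(u - 7)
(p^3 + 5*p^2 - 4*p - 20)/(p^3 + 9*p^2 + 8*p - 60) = (p + 2)/(p + 6)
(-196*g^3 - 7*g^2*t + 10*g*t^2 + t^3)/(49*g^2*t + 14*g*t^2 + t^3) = (-4*g + t)/t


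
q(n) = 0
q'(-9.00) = 0.00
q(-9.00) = 0.00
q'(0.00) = 0.00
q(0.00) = 0.00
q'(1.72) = 0.00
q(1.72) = 0.00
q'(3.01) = 0.00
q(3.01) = 0.00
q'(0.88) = 0.00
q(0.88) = 0.00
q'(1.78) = 0.00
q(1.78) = 0.00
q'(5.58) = 0.00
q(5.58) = 0.00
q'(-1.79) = 0.00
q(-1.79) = 0.00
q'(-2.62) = 0.00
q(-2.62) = 0.00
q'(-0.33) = 0.00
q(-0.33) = 0.00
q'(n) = 0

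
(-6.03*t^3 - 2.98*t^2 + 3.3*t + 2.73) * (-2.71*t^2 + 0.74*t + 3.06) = 16.3413*t^5 + 3.6136*t^4 - 29.6*t^3 - 14.0751*t^2 + 12.1182*t + 8.3538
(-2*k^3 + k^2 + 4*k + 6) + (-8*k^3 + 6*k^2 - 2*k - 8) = -10*k^3 + 7*k^2 + 2*k - 2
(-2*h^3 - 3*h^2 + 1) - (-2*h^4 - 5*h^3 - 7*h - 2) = 2*h^4 + 3*h^3 - 3*h^2 + 7*h + 3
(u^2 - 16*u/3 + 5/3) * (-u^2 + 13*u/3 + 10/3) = -u^4 + 29*u^3/3 - 193*u^2/9 - 95*u/9 + 50/9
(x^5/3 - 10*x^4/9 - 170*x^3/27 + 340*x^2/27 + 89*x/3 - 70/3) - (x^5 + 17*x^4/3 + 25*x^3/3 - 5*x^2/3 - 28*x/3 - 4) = -2*x^5/3 - 61*x^4/9 - 395*x^3/27 + 385*x^2/27 + 39*x - 58/3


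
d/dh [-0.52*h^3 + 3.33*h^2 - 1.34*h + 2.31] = -1.56*h^2 + 6.66*h - 1.34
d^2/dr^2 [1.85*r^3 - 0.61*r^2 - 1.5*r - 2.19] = 11.1*r - 1.22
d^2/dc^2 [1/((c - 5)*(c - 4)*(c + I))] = 2*((c - 5)^2*(c - 4)^2 + (c - 5)^2*(c - 4)*(c + I) + (c - 5)^2*(c + I)^2 + (c - 5)*(c - 4)^2*(c + I) + (c - 5)*(c - 4)*(c + I)^2 + (c - 4)^2*(c + I)^2)/((c - 5)^3*(c - 4)^3*(c + I)^3)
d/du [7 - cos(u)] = sin(u)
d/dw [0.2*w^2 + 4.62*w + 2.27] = 0.4*w + 4.62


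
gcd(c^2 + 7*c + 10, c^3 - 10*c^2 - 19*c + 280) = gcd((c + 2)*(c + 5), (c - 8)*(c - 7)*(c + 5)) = c + 5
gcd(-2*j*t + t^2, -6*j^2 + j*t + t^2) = -2*j + t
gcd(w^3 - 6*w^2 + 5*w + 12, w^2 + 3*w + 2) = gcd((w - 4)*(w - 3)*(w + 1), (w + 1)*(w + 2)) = w + 1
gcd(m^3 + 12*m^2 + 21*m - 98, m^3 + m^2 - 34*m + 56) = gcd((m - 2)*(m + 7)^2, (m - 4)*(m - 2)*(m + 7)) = m^2 + 5*m - 14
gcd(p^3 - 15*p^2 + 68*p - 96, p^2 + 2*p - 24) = p - 4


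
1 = 1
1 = 1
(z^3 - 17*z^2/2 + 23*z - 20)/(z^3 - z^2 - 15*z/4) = 2*(z^2 - 6*z + 8)/(z*(2*z + 3))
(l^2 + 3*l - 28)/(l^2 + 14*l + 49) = (l - 4)/(l + 7)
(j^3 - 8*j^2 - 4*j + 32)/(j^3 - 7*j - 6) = (j^2 - 10*j + 16)/(j^2 - 2*j - 3)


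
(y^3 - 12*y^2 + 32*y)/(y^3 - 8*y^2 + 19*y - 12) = y*(y - 8)/(y^2 - 4*y + 3)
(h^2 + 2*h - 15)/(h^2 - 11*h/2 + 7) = 2*(h^2 + 2*h - 15)/(2*h^2 - 11*h + 14)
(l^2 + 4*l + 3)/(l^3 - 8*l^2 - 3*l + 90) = (l + 1)/(l^2 - 11*l + 30)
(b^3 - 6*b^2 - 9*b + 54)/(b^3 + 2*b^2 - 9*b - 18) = (b - 6)/(b + 2)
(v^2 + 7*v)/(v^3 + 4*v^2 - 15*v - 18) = v*(v + 7)/(v^3 + 4*v^2 - 15*v - 18)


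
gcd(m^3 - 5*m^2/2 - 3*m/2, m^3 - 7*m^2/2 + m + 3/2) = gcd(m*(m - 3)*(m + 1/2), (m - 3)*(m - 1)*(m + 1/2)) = m^2 - 5*m/2 - 3/2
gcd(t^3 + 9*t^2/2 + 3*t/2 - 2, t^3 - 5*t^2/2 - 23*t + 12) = t^2 + 7*t/2 - 2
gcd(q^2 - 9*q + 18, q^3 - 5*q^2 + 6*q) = q - 3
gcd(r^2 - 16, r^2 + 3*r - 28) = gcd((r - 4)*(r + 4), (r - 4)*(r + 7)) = r - 4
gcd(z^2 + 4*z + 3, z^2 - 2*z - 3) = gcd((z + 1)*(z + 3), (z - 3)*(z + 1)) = z + 1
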